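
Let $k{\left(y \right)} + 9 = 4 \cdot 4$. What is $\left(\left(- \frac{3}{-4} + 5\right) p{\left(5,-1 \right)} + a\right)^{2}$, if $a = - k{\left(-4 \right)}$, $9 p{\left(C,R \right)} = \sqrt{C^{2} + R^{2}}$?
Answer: $\frac{38629}{648} - \frac{161 \sqrt{26}}{18} \approx 14.005$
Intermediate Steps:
$k{\left(y \right)} = 7$ ($k{\left(y \right)} = -9 + 4 \cdot 4 = -9 + 16 = 7$)
$p{\left(C,R \right)} = \frac{\sqrt{C^{2} + R^{2}}}{9}$
$a = -7$ ($a = \left(-1\right) 7 = -7$)
$\left(\left(- \frac{3}{-4} + 5\right) p{\left(5,-1 \right)} + a\right)^{2} = \left(\left(- \frac{3}{-4} + 5\right) \frac{\sqrt{5^{2} + \left(-1\right)^{2}}}{9} - 7\right)^{2} = \left(\left(\left(-3\right) \left(- \frac{1}{4}\right) + 5\right) \frac{\sqrt{25 + 1}}{9} - 7\right)^{2} = \left(\left(\frac{3}{4} + 5\right) \frac{\sqrt{26}}{9} - 7\right)^{2} = \left(\frac{23 \frac{\sqrt{26}}{9}}{4} - 7\right)^{2} = \left(\frac{23 \sqrt{26}}{36} - 7\right)^{2} = \left(-7 + \frac{23 \sqrt{26}}{36}\right)^{2}$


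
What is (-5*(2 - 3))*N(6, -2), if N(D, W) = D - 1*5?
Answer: 5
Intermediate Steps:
N(D, W) = -5 + D (N(D, W) = D - 5 = -5 + D)
(-5*(2 - 3))*N(6, -2) = (-5*(2 - 3))*(-5 + 6) = -(-5)*1 = -5*(-1)*1 = 5*1 = 5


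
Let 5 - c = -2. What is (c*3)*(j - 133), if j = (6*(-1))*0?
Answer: -2793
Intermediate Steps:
c = 7 (c = 5 - 1*(-2) = 5 + 2 = 7)
j = 0 (j = -6*0 = 0)
(c*3)*(j - 133) = (7*3)*(0 - 133) = 21*(-133) = -2793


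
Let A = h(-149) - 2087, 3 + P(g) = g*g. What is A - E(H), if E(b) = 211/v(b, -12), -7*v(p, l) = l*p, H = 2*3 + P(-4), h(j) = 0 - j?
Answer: -443341/228 ≈ -1944.5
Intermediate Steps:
P(g) = -3 + g² (P(g) = -3 + g*g = -3 + g²)
h(j) = -j
H = 19 (H = 2*3 + (-3 + (-4)²) = 6 + (-3 + 16) = 6 + 13 = 19)
v(p, l) = -l*p/7
E(b) = 1477/(12*b) (E(b) = 211/((-⅐*(-12)*b)) = 211/((12*b/7)) = 211*(7/(12*b)) = 1477/(12*b))
A = -1938 (A = -1*(-149) - 2087 = 149 - 2087 = -1938)
A - E(H) = -1938 - 1477/(12*19) = -1938 - 1*1477/228 = -1938 - 1477/228 = -443341/228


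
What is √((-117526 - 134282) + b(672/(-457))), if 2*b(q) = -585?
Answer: I*√1008402/2 ≈ 502.1*I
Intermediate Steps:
b(q) = -585/2 (b(q) = (½)*(-585) = -585/2)
√((-117526 - 134282) + b(672/(-457))) = √((-117526 - 134282) - 585/2) = √(-251808 - 585/2) = √(-504201/2) = I*√1008402/2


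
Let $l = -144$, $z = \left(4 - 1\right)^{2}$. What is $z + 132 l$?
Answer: $-18999$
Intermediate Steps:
$z = 9$ ($z = 3^{2} = 9$)
$z + 132 l = 9 + 132 \left(-144\right) = 9 - 19008 = -18999$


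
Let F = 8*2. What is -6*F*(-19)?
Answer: 1824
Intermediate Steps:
F = 16
-6*F*(-19) = -6*16*(-19) = -96*(-19) = 1824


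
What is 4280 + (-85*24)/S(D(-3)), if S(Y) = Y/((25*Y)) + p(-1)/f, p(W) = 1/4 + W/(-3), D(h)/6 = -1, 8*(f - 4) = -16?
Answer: -372280/199 ≈ -1870.8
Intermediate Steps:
f = 2 (f = 4 + (⅛)*(-16) = 4 - 2 = 2)
D(h) = -6 (D(h) = 6*(-1) = -6)
p(W) = ¼ - W/3 (p(W) = 1*(¼) + W*(-⅓) = ¼ - W/3)
S(Y) = 199/600 (S(Y) = Y/((25*Y)) + (¼ - ⅓*(-1))/2 = Y*(1/(25*Y)) + (¼ + ⅓)*(½) = 1/25 + (7/12)*(½) = 1/25 + 7/24 = 199/600)
4280 + (-85*24)/S(D(-3)) = 4280 + (-85*24)/(199/600) = 4280 - 2040*600/199 = 4280 - 1224000/199 = -372280/199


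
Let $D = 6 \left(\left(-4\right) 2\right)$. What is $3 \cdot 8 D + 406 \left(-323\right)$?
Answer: $-132290$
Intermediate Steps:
$D = -48$ ($D = 6 \left(-8\right) = -48$)
$3 \cdot 8 D + 406 \left(-323\right) = 3 \cdot 8 \left(-48\right) + 406 \left(-323\right) = 24 \left(-48\right) - 131138 = -1152 - 131138 = -132290$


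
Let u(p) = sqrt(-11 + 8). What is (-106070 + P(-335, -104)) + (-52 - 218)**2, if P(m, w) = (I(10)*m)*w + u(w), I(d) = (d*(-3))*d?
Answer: -10485170 + I*sqrt(3) ≈ -1.0485e+7 + 1.732*I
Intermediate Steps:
I(d) = -3*d**2 (I(d) = (-3*d)*d = -3*d**2)
u(p) = I*sqrt(3) (u(p) = sqrt(-3) = I*sqrt(3))
P(m, w) = I*sqrt(3) - 300*m*w (P(m, w) = ((-3*10**2)*m)*w + I*sqrt(3) = ((-3*100)*m)*w + I*sqrt(3) = (-300*m)*w + I*sqrt(3) = -300*m*w + I*sqrt(3) = I*sqrt(3) - 300*m*w)
(-106070 + P(-335, -104)) + (-52 - 218)**2 = (-106070 + (I*sqrt(3) - 300*(-335)*(-104))) + (-52 - 218)**2 = (-106070 + (I*sqrt(3) - 10452000)) + (-270)**2 = (-106070 + (-10452000 + I*sqrt(3))) + 72900 = (-10558070 + I*sqrt(3)) + 72900 = -10485170 + I*sqrt(3)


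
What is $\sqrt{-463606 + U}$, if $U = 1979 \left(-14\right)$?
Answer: $4 i \sqrt{30707} \approx 700.94 i$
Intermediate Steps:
$U = -27706$
$\sqrt{-463606 + U} = \sqrt{-463606 - 27706} = \sqrt{-491312} = 4 i \sqrt{30707}$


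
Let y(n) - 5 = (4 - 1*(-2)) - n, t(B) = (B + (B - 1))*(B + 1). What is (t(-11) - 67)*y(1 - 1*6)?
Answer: 2608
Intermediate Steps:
t(B) = (1 + B)*(-1 + 2*B) (t(B) = (B + (-1 + B))*(1 + B) = (-1 + 2*B)*(1 + B) = (1 + B)*(-1 + 2*B))
y(n) = 11 - n (y(n) = 5 + ((4 - 1*(-2)) - n) = 5 + ((4 + 2) - n) = 5 + (6 - n) = 11 - n)
(t(-11) - 67)*y(1 - 1*6) = ((-1 - 11 + 2*(-11)²) - 67)*(11 - (1 - 1*6)) = ((-1 - 11 + 2*121) - 67)*(11 - (1 - 6)) = ((-1 - 11 + 242) - 67)*(11 - 1*(-5)) = (230 - 67)*(11 + 5) = 163*16 = 2608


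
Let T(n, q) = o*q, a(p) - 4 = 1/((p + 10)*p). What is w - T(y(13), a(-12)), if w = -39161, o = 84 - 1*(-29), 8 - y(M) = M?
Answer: -950825/24 ≈ -39618.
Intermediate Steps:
y(M) = 8 - M
o = 113 (o = 84 + 29 = 113)
a(p) = 4 + 1/(p*(10 + p)) (a(p) = 4 + 1/((p + 10)*p) = 4 + 1/((10 + p)*p) = 4 + 1/(p*(10 + p)))
T(n, q) = 113*q
w - T(y(13), a(-12)) = -39161 - 113*(1 + 4*(-12)**2 + 40*(-12))/((-12)*(10 - 12)) = -39161 - 113*(-1/12*(1 + 4*144 - 480)/(-2)) = -39161 - 113*(-1/12*(-1/2)*(1 + 576 - 480)) = -39161 - 113*(-1/12*(-1/2)*97) = -39161 - 113*97/24 = -39161 - 1*10961/24 = -39161 - 10961/24 = -950825/24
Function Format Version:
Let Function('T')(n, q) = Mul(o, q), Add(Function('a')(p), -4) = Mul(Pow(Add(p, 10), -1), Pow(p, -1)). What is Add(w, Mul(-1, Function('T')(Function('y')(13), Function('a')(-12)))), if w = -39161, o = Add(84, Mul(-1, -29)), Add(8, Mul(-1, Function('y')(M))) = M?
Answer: Rational(-950825, 24) ≈ -39618.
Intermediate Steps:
Function('y')(M) = Add(8, Mul(-1, M))
o = 113 (o = Add(84, 29) = 113)
Function('a')(p) = Add(4, Mul(Pow(p, -1), Pow(Add(10, p), -1))) (Function('a')(p) = Add(4, Mul(Pow(Add(p, 10), -1), Pow(p, -1))) = Add(4, Mul(Pow(Add(10, p), -1), Pow(p, -1))) = Add(4, Mul(Pow(p, -1), Pow(Add(10, p), -1))))
Function('T')(n, q) = Mul(113, q)
Add(w, Mul(-1, Function('T')(Function('y')(13), Function('a')(-12)))) = Add(-39161, Mul(-1, Mul(113, Mul(Pow(-12, -1), Pow(Add(10, -12), -1), Add(1, Mul(4, Pow(-12, 2)), Mul(40, -12)))))) = Add(-39161, Mul(-1, Mul(113, Mul(Rational(-1, 12), Pow(-2, -1), Add(1, Mul(4, 144), -480))))) = Add(-39161, Mul(-1, Mul(113, Mul(Rational(-1, 12), Rational(-1, 2), Add(1, 576, -480))))) = Add(-39161, Mul(-1, Mul(113, Mul(Rational(-1, 12), Rational(-1, 2), 97)))) = Add(-39161, Mul(-1, Mul(113, Rational(97, 24)))) = Add(-39161, Mul(-1, Rational(10961, 24))) = Add(-39161, Rational(-10961, 24)) = Rational(-950825, 24)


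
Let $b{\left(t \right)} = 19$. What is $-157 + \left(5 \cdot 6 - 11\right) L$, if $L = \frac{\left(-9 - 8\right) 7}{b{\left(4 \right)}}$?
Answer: $-276$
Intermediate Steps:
$L = - \frac{119}{19}$ ($L = \frac{\left(-9 - 8\right) 7}{19} = \left(-9 - 8\right) 7 \cdot \frac{1}{19} = \left(-17\right) 7 \cdot \frac{1}{19} = \left(-119\right) \frac{1}{19} = - \frac{119}{19} \approx -6.2632$)
$-157 + \left(5 \cdot 6 - 11\right) L = -157 + \left(5 \cdot 6 - 11\right) \left(- \frac{119}{19}\right) = -157 + \left(30 - 11\right) \left(- \frac{119}{19}\right) = -157 + 19 \left(- \frac{119}{19}\right) = -157 - 119 = -276$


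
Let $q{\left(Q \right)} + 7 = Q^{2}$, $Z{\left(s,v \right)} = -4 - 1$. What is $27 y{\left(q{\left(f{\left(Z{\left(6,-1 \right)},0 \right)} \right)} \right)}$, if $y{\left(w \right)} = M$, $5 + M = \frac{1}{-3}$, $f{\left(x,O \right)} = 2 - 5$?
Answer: $-144$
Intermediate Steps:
$Z{\left(s,v \right)} = -5$ ($Z{\left(s,v \right)} = -4 - 1 = -5$)
$f{\left(x,O \right)} = -3$
$M = - \frac{16}{3}$ ($M = -5 + \frac{1}{-3} = -5 - \frac{1}{3} = - \frac{16}{3} \approx -5.3333$)
$q{\left(Q \right)} = -7 + Q^{2}$
$y{\left(w \right)} = - \frac{16}{3}$
$27 y{\left(q{\left(f{\left(Z{\left(6,-1 \right)},0 \right)} \right)} \right)} = 27 \left(- \frac{16}{3}\right) = -144$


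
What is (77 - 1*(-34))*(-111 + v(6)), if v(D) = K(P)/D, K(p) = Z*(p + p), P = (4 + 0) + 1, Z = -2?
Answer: -12691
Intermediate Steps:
P = 5 (P = 4 + 1 = 5)
K(p) = -4*p (K(p) = -2*(p + p) = -4*p)
v(D) = -20/D (v(D) = (-4*5)/D = -20/D)
(77 - 1*(-34))*(-111 + v(6)) = (77 - 1*(-34))*(-111 - 20/6) = (77 + 34)*(-111 - 20*⅙) = 111*(-111 - 10/3) = 111*(-343/3) = -12691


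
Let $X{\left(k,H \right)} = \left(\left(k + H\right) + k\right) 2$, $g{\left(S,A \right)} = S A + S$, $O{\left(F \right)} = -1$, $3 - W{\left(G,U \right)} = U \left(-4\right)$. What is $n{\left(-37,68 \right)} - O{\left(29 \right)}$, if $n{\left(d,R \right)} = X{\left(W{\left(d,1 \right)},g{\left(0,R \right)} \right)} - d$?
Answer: $66$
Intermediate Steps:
$W{\left(G,U \right)} = 3 + 4 U$ ($W{\left(G,U \right)} = 3 - U \left(-4\right) = 3 - - 4 U = 3 + 4 U$)
$g{\left(S,A \right)} = S + A S$ ($g{\left(S,A \right)} = A S + S = S + A S$)
$X{\left(k,H \right)} = 2 H + 4 k$ ($X{\left(k,H \right)} = \left(\left(H + k\right) + k\right) 2 = \left(H + 2 k\right) 2 = 2 H + 4 k$)
$n{\left(d,R \right)} = 28 - d$ ($n{\left(d,R \right)} = \left(2 \cdot 0 \left(1 + R\right) + 4 \left(3 + 4 \cdot 1\right)\right) - d = \left(2 \cdot 0 + 4 \left(3 + 4\right)\right) - d = \left(0 + 4 \cdot 7\right) - d = \left(0 + 28\right) - d = 28 - d$)
$n{\left(-37,68 \right)} - O{\left(29 \right)} = \left(28 - -37\right) - -1 = \left(28 + 37\right) + 1 = 65 + 1 = 66$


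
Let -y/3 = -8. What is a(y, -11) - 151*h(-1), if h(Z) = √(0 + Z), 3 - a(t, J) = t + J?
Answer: -10 - 151*I ≈ -10.0 - 151.0*I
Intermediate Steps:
y = 24 (y = -3*(-8) = 24)
a(t, J) = 3 - J - t (a(t, J) = 3 - (t + J) = 3 - (J + t) = 3 + (-J - t) = 3 - J - t)
h(Z) = √Z
a(y, -11) - 151*h(-1) = (3 - 1*(-11) - 1*24) - 151*I = (3 + 11 - 24) - 151*I = -10 - 151*I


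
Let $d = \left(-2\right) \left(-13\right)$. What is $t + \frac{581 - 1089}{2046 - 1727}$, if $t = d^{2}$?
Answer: $\frac{215136}{319} \approx 674.41$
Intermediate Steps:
$d = 26$
$t = 676$ ($t = 26^{2} = 676$)
$t + \frac{581 - 1089}{2046 - 1727} = 676 + \frac{581 - 1089}{2046 - 1727} = 676 - \frac{508}{319} = \frac{215136}{319}$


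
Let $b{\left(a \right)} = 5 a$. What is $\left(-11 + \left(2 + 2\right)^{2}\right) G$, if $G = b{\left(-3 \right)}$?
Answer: $-75$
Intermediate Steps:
$G = -15$ ($G = 5 \left(-3\right) = -15$)
$\left(-11 + \left(2 + 2\right)^{2}\right) G = \left(-11 + \left(2 + 2\right)^{2}\right) \left(-15\right) = \left(-11 + 4^{2}\right) \left(-15\right) = \left(-11 + 16\right) \left(-15\right) = 5 \left(-15\right) = -75$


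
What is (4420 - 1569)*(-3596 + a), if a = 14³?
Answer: -2429052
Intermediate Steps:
a = 2744
(4420 - 1569)*(-3596 + a) = (4420 - 1569)*(-3596 + 2744) = 2851*(-852) = -2429052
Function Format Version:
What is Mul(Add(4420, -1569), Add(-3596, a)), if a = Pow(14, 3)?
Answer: -2429052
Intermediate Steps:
a = 2744
Mul(Add(4420, -1569), Add(-3596, a)) = Mul(Add(4420, -1569), Add(-3596, 2744)) = Mul(2851, -852) = -2429052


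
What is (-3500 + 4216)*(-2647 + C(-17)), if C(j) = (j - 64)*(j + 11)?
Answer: -1547276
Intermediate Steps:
C(j) = (-64 + j)*(11 + j)
(-3500 + 4216)*(-2647 + C(-17)) = (-3500 + 4216)*(-2647 + (-704 + (-17)² - 53*(-17))) = 716*(-2647 + (-704 + 289 + 901)) = 716*(-2647 + 486) = 716*(-2161) = -1547276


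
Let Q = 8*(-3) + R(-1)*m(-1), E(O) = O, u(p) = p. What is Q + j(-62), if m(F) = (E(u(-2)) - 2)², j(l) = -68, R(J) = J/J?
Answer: -76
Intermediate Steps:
R(J) = 1
m(F) = 16 (m(F) = (-2 - 2)² = (-4)² = 16)
Q = -8 (Q = 8*(-3) + 1*16 = -24 + 16 = -8)
Q + j(-62) = -8 - 68 = -76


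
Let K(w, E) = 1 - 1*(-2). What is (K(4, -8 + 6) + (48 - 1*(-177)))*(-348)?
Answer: -79344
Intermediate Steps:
K(w, E) = 3 (K(w, E) = 1 + 2 = 3)
(K(4, -8 + 6) + (48 - 1*(-177)))*(-348) = (3 + (48 - 1*(-177)))*(-348) = (3 + (48 + 177))*(-348) = (3 + 225)*(-348) = 228*(-348) = -79344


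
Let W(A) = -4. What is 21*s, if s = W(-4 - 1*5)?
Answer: -84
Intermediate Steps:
s = -4
21*s = 21*(-4) = -84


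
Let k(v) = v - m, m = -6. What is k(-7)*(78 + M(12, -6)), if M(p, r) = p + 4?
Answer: -94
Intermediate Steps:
k(v) = 6 + v (k(v) = v - 1*(-6) = v + 6 = 6 + v)
M(p, r) = 4 + p
k(-7)*(78 + M(12, -6)) = (6 - 7)*(78 + (4 + 12)) = -(78 + 16) = -1*94 = -94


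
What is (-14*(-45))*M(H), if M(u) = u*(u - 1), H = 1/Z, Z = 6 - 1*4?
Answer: -315/2 ≈ -157.50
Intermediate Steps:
Z = 2 (Z = 6 - 4 = 2)
H = ½ (H = 1/2 = 1*(½) = ½ ≈ 0.50000)
M(u) = u*(-1 + u)
(-14*(-45))*M(H) = (-14*(-45))*((-1 + ½)/2) = 630*((½)*(-½)) = 630*(-¼) = -315/2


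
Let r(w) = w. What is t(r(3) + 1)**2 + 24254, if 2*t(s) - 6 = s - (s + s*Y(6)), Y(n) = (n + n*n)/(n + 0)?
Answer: 24375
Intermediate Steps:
Y(n) = (n + n**2)/n
t(s) = 3 - 7*s/2 (t(s) = 3 + (s - (s + s*(1 + 6)))/2 = 3 + (s - (s + s*7))/2 = 3 + (s - (s + 7*s))/2 = 3 + (s - 8*s)/2 = 3 + (-7*s)/2 = 3 - 7*s/2)
t(r(3) + 1)**2 + 24254 = (3 - 7*(3 + 1)/2)**2 + 24254 = (3 - 7/2*4)**2 + 24254 = (3 - 14)**2 + 24254 = (-11)**2 + 24254 = 121 + 24254 = 24375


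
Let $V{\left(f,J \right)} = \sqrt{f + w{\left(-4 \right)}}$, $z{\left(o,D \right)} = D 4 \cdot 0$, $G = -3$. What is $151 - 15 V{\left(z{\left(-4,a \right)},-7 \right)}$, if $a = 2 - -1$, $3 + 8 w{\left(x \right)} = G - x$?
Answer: $151 - \frac{15 i}{2} \approx 151.0 - 7.5 i$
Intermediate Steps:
$w{\left(x \right)} = - \frac{3}{4} - \frac{x}{8}$ ($w{\left(x \right)} = - \frac{3}{8} + \frac{-3 - x}{8} = - \frac{3}{8} - \left(\frac{3}{8} + \frac{x}{8}\right) = - \frac{3}{4} - \frac{x}{8}$)
$a = 3$ ($a = 2 + 1 = 3$)
$z{\left(o,D \right)} = 0$ ($z{\left(o,D \right)} = 4 D 0 = 0$)
$V{\left(f,J \right)} = \sqrt{- \frac{1}{4} + f}$ ($V{\left(f,J \right)} = \sqrt{f - \frac{1}{4}} = \sqrt{- \frac{1}{4} + f}$)
$151 - 15 V{\left(z{\left(-4,a \right)},-7 \right)} = 151 - 15 \frac{\sqrt{-1 + 4 \cdot 0}}{2} = 151 - 15 \frac{\sqrt{-1 + 0}}{2} = 151 - 15 \frac{\sqrt{-1}}{2} = 151 - 15 \frac{i}{2} = 151 - \frac{15 i}{2}$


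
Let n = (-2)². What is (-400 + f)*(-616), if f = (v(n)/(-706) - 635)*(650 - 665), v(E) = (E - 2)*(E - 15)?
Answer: -1984111360/353 ≈ -5.6207e+6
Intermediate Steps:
n = 4
v(E) = (-15 + E)*(-2 + E) (v(E) = (-2 + E)*(-15 + E) = (-15 + E)*(-2 + E))
f = 3362160/353 (f = ((30 + 4² - 17*4)/(-706) - 635)*(650 - 665) = ((30 + 16 - 68)*(-1/706) - 635)*(-15) = (-22*(-1/706) - 635)*(-15) = (11/353 - 635)*(-15) = -224144/353*(-15) = 3362160/353 ≈ 9524.5)
(-400 + f)*(-616) = (-400 + 3362160/353)*(-616) = (3220960/353)*(-616) = -1984111360/353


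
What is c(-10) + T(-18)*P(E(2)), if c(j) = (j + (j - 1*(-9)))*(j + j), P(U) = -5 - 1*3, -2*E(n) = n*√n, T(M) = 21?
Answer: 52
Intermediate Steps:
E(n) = -n^(3/2)/2 (E(n) = -n*√n/2 = -n^(3/2)/2)
P(U) = -8 (P(U) = -5 - 3 = -8)
c(j) = 2*j*(9 + 2*j) (c(j) = (j + (j + 9))*(2*j) = (j + (9 + j))*(2*j) = (9 + 2*j)*(2*j) = 2*j*(9 + 2*j))
c(-10) + T(-18)*P(E(2)) = 2*(-10)*(9 + 2*(-10)) + 21*(-8) = 2*(-10)*(9 - 20) - 168 = 2*(-10)*(-11) - 168 = 220 - 168 = 52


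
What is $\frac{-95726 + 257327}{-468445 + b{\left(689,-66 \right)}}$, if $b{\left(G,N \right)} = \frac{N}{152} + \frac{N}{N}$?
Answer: $- \frac{4093892}{11867259} \approx -0.34497$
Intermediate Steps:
$b{\left(G,N \right)} = 1 + \frac{N}{152}$ ($b{\left(G,N \right)} = N \frac{1}{152} + 1 = \frac{N}{152} + 1 = 1 + \frac{N}{152}$)
$\frac{-95726 + 257327}{-468445 + b{\left(689,-66 \right)}} = \frac{-95726 + 257327}{-468445 + \left(1 + \frac{1}{152} \left(-66\right)\right)} = \frac{161601}{-468445 + \left(1 - \frac{33}{76}\right)} = \frac{161601}{-468445 + \frac{43}{76}} = \frac{161601}{- \frac{35601777}{76}} = 161601 \left(- \frac{76}{35601777}\right) = - \frac{4093892}{11867259}$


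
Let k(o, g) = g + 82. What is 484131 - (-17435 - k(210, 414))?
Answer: 502062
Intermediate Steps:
k(o, g) = 82 + g
484131 - (-17435 - k(210, 414)) = 484131 - (-17435 - (82 + 414)) = 484131 - (-17435 - 1*496) = 484131 - (-17435 - 496) = 484131 - 1*(-17931) = 484131 + 17931 = 502062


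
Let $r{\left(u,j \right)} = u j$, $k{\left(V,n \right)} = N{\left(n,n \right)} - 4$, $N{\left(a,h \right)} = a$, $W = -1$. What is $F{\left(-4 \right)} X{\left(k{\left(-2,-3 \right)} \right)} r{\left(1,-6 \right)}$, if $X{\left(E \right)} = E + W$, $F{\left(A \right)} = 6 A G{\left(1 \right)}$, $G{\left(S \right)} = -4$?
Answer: $4608$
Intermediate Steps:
$k{\left(V,n \right)} = -4 + n$ ($k{\left(V,n \right)} = n - 4 = -4 + n$)
$F{\left(A \right)} = - 24 A$ ($F{\left(A \right)} = 6 A \left(-4\right) = - 24 A$)
$r{\left(u,j \right)} = j u$
$X{\left(E \right)} = -1 + E$ ($X{\left(E \right)} = E - 1 = -1 + E$)
$F{\left(-4 \right)} X{\left(k{\left(-2,-3 \right)} \right)} r{\left(1,-6 \right)} = \left(-24\right) \left(-4\right) \left(-1 - 7\right) \left(\left(-6\right) 1\right) = 96 \left(-1 - 7\right) \left(-6\right) = 96 \left(-8\right) \left(-6\right) = \left(-768\right) \left(-6\right) = 4608$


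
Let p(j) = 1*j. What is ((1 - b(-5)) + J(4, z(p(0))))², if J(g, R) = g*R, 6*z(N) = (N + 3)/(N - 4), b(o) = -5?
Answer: 121/4 ≈ 30.250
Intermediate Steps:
p(j) = j
z(N) = (3 + N)/(6*(-4 + N)) (z(N) = ((N + 3)/(N - 4))/6 = ((3 + N)/(-4 + N))/6 = (3 + N)/(6*(-4 + N)))
J(g, R) = R*g
((1 - b(-5)) + J(4, z(p(0))))² = ((1 - 1*(-5)) + ((3 + 0)/(6*(-4 + 0)))*4)² = ((1 + 5) + ((⅙)*3/(-4))*4)² = (6 + ((⅙)*(-¼)*3)*4)² = (6 - ⅛*4)² = (6 - ½)² = (11/2)² = 121/4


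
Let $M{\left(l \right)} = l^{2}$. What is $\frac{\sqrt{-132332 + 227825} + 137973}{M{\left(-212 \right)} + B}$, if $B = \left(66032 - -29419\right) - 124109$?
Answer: $\frac{137973}{16286} + \frac{\sqrt{95493}}{16286} \approx 8.4908$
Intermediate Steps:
$B = -28658$ ($B = \left(66032 + 29419\right) - 124109 = 95451 - 124109 = -28658$)
$\frac{\sqrt{-132332 + 227825} + 137973}{M{\left(-212 \right)} + B} = \frac{\sqrt{-132332 + 227825} + 137973}{\left(-212\right)^{2} - 28658} = \frac{\sqrt{95493} + 137973}{44944 - 28658} = \frac{137973 + \sqrt{95493}}{16286} = \left(137973 + \sqrt{95493}\right) \frac{1}{16286} = \frac{137973}{16286} + \frac{\sqrt{95493}}{16286}$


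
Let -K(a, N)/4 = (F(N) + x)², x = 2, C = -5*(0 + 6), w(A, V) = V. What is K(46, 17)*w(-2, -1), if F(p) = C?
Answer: 3136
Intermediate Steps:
C = -30 (C = -5*6 = -30)
F(p) = -30
K(a, N) = -3136 (K(a, N) = -4*(-30 + 2)² = -4*(-28)² = -4*784 = -3136)
K(46, 17)*w(-2, -1) = -3136*(-1) = 3136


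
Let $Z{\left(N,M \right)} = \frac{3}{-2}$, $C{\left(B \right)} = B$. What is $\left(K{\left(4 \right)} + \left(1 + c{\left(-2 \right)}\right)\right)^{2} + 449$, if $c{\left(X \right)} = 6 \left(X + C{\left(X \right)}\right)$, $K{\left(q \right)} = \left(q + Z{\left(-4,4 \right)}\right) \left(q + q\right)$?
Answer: $458$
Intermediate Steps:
$Z{\left(N,M \right)} = - \frac{3}{2}$ ($Z{\left(N,M \right)} = 3 \left(- \frac{1}{2}\right) = - \frac{3}{2}$)
$K{\left(q \right)} = 2 q \left(- \frac{3}{2} + q\right)$ ($K{\left(q \right)} = \left(q - \frac{3}{2}\right) \left(q + q\right) = \left(- \frac{3}{2} + q\right) 2 q = 2 q \left(- \frac{3}{2} + q\right)$)
$c{\left(X \right)} = 12 X$ ($c{\left(X \right)} = 6 \left(X + X\right) = 6 \cdot 2 X = 12 X$)
$\left(K{\left(4 \right)} + \left(1 + c{\left(-2 \right)}\right)\right)^{2} + 449 = \left(4 \left(-3 + 2 \cdot 4\right) + \left(1 + 12 \left(-2\right)\right)\right)^{2} + 449 = \left(4 \left(-3 + 8\right) + \left(1 - 24\right)\right)^{2} + 449 = \left(4 \cdot 5 - 23\right)^{2} + 449 = \left(20 - 23\right)^{2} + 449 = \left(-3\right)^{2} + 449 = 9 + 449 = 458$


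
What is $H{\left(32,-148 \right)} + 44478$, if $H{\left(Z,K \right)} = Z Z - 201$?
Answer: $45301$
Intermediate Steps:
$H{\left(Z,K \right)} = -201 + Z^{2}$ ($H{\left(Z,K \right)} = Z^{2} - 201 = -201 + Z^{2}$)
$H{\left(32,-148 \right)} + 44478 = \left(-201 + 32^{2}\right) + 44478 = \left(-201 + 1024\right) + 44478 = 823 + 44478 = 45301$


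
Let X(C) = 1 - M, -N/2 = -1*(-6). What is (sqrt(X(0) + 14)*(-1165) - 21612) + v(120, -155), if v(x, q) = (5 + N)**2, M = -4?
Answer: -21563 - 1165*sqrt(19) ≈ -26641.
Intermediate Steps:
N = -12 (N = -(-2)*(-6) = -2*6 = -12)
X(C) = 5 (X(C) = 1 - 1*(-4) = 1 + 4 = 5)
v(x, q) = 49 (v(x, q) = (5 - 12)**2 = (-7)**2 = 49)
(sqrt(X(0) + 14)*(-1165) - 21612) + v(120, -155) = (sqrt(5 + 14)*(-1165) - 21612) + 49 = (sqrt(19)*(-1165) - 21612) + 49 = (-1165*sqrt(19) - 21612) + 49 = (-21612 - 1165*sqrt(19)) + 49 = -21563 - 1165*sqrt(19)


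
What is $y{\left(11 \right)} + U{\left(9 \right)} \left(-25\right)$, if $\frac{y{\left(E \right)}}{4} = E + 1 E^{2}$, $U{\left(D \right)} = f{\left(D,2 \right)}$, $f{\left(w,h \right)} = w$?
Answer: $303$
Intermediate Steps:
$U{\left(D \right)} = D$
$y{\left(E \right)} = 4 E + 4 E^{2}$ ($y{\left(E \right)} = 4 \left(E + 1 E^{2}\right) = 4 \left(E + E^{2}\right) = 4 E + 4 E^{2}$)
$y{\left(11 \right)} + U{\left(9 \right)} \left(-25\right) = 4 \cdot 11 \left(1 + 11\right) + 9 \left(-25\right) = 4 \cdot 11 \cdot 12 - 225 = 528 - 225 = 303$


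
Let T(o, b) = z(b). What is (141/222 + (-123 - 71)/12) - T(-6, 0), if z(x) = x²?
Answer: -1724/111 ≈ -15.532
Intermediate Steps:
T(o, b) = b²
(141/222 + (-123 - 71)/12) - T(-6, 0) = (141/222 + (-123 - 71)/12) - 1*0² = (141*(1/222) - 194*1/12) - 1*0 = (47/74 - 97/6) + 0 = -1724/111 + 0 = -1724/111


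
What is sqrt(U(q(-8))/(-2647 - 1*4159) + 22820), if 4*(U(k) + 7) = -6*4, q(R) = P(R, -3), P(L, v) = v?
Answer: sqrt(1057059821998)/6806 ≈ 151.06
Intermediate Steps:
q(R) = -3
U(k) = -13 (U(k) = -7 + (-6*4)/4 = -7 + (1/4)*(-24) = -7 - 6 = -13)
sqrt(U(q(-8))/(-2647 - 1*4159) + 22820) = sqrt(-13/(-2647 - 1*4159) + 22820) = sqrt(-13/(-2647 - 4159) + 22820) = sqrt(-13/(-6806) + 22820) = sqrt(-13*(-1/6806) + 22820) = sqrt(13/6806 + 22820) = sqrt(155312933/6806) = sqrt(1057059821998)/6806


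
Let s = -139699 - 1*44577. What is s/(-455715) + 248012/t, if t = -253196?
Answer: -16591210621/28846303785 ≈ -0.57516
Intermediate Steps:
s = -184276 (s = -139699 - 44577 = -184276)
s/(-455715) + 248012/t = -184276/(-455715) + 248012/(-253196) = -184276*(-1/455715) + 248012*(-1/253196) = 184276/455715 - 62003/63299 = -16591210621/28846303785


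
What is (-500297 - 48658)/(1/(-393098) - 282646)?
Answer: 71931037530/37035859103 ≈ 1.9422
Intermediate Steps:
(-500297 - 48658)/(1/(-393098) - 282646) = -548955/(-1/393098 - 282646) = -548955/(-111107577309/393098) = -548955*(-393098/111107577309) = 71931037530/37035859103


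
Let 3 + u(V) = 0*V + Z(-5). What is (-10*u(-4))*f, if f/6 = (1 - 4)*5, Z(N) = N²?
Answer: 19800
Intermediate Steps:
f = -90 (f = 6*((1 - 4)*5) = 6*(-3*5) = 6*(-15) = -90)
u(V) = 22 (u(V) = -3 + (0*V + (-5)²) = -3 + (0 + 25) = -3 + 25 = 22)
(-10*u(-4))*f = -10*22*(-90) = -220*(-90) = 19800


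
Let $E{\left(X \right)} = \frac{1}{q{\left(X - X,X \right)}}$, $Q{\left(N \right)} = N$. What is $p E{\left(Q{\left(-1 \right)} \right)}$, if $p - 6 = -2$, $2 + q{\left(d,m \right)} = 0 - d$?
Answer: $-2$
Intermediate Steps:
$q{\left(d,m \right)} = -2 - d$ ($q{\left(d,m \right)} = -2 + \left(0 - d\right) = -2 - d$)
$p = 4$ ($p = 6 - 2 = 4$)
$E{\left(X \right)} = - \frac{1}{2}$ ($E{\left(X \right)} = \frac{1}{-2 - \left(X - X\right)} = \frac{1}{-2 - 0} = \frac{1}{-2 + 0} = \frac{1}{-2} = - \frac{1}{2}$)
$p E{\left(Q{\left(-1 \right)} \right)} = 4 \left(- \frac{1}{2}\right) = -2$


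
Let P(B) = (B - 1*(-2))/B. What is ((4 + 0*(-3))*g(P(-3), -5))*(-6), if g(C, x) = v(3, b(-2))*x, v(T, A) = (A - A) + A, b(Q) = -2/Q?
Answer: 120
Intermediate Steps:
v(T, A) = A (v(T, A) = 0 + A = A)
P(B) = (2 + B)/B (P(B) = (B + 2)/B = (2 + B)/B)
g(C, x) = x (g(C, x) = (-2/(-2))*x = (-2*(-½))*x = 1*x = x)
((4 + 0*(-3))*g(P(-3), -5))*(-6) = ((4 + 0*(-3))*(-5))*(-6) = ((4 + 0)*(-5))*(-6) = (4*(-5))*(-6) = -20*(-6) = 120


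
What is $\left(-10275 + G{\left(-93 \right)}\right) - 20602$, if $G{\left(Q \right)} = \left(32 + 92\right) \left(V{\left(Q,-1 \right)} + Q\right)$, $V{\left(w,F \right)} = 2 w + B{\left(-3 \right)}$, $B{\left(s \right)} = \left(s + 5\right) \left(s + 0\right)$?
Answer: $-66217$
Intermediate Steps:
$B{\left(s \right)} = s \left(5 + s\right)$ ($B{\left(s \right)} = \left(5 + s\right) s = s \left(5 + s\right)$)
$V{\left(w,F \right)} = -6 + 2 w$ ($V{\left(w,F \right)} = 2 w - 3 \left(5 - 3\right) = 2 w - 6 = -6 + 2 w$)
$G{\left(Q \right)} = -744 + 372 Q$ ($G{\left(Q \right)} = \left(32 + 92\right) \left(\left(-6 + 2 Q\right) + Q\right) = 124 \left(-6 + 3 Q\right) = -744 + 372 Q$)
$\left(-10275 + G{\left(-93 \right)}\right) - 20602 = \left(-10275 + \left(-744 + 372 \left(-93\right)\right)\right) - 20602 = \left(-10275 - 35340\right) - 20602 = -45615 - 20602 = -66217$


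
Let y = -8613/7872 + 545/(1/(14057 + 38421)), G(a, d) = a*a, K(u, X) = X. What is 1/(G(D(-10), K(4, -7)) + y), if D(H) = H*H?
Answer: 2624/75073975369 ≈ 3.4952e-8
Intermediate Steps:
D(H) = H**2
G(a, d) = a**2
y = 75047735369/2624 (y = -8613*1/7872 + 545/(1/52478) = -2871/2624 + 545/(1/52478) = -2871/2624 + 545*52478 = -2871/2624 + 28600510 = 75047735369/2624 ≈ 2.8601e+7)
1/(G(D(-10), K(4, -7)) + y) = 1/(((-10)**2)**2 + 75047735369/2624) = 1/(100**2 + 75047735369/2624) = 1/(10000 + 75047735369/2624) = 1/(75073975369/2624) = 2624/75073975369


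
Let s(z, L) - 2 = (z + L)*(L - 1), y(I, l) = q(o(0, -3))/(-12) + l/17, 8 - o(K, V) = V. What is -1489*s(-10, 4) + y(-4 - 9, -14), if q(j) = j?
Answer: 4859741/204 ≈ 23822.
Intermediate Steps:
o(K, V) = 8 - V
y(I, l) = -11/12 + l/17 (y(I, l) = (8 - 1*(-3))/(-12) + l/17 = (8 + 3)*(-1/12) + l*(1/17) = 11*(-1/12) + l/17 = -11/12 + l/17)
s(z, L) = 2 + (-1 + L)*(L + z) (s(z, L) = 2 + (z + L)*(L - 1) = 2 + (L + z)*(-1 + L) = 2 + (-1 + L)*(L + z))
-1489*s(-10, 4) + y(-4 - 9, -14) = -1489*(2 + 4² - 1*4 - 1*(-10) + 4*(-10)) + (-11/12 + (1/17)*(-14)) = -1489*(2 + 16 - 4 + 10 - 40) + (-11/12 - 14/17) = -1489*(-16) - 355/204 = 23824 - 355/204 = 4859741/204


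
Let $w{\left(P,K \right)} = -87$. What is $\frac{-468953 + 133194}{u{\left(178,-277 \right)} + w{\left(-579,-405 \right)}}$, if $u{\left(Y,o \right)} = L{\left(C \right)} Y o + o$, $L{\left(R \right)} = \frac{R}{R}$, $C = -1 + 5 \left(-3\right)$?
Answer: $\frac{335759}{49670} \approx 6.7598$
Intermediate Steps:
$C = -16$ ($C = -1 - 15 = -16$)
$L{\left(R \right)} = 1$
$u{\left(Y,o \right)} = o + Y o$ ($u{\left(Y,o \right)} = 1 Y o + o = Y o + o = o + Y o$)
$\frac{-468953 + 133194}{u{\left(178,-277 \right)} + w{\left(-579,-405 \right)}} = \frac{-468953 + 133194}{- 277 \left(1 + 178\right) - 87} = - \frac{335759}{\left(-277\right) 179 - 87} = - \frac{335759}{-49583 - 87} = - \frac{335759}{-49670} = \left(-335759\right) \left(- \frac{1}{49670}\right) = \frac{335759}{49670}$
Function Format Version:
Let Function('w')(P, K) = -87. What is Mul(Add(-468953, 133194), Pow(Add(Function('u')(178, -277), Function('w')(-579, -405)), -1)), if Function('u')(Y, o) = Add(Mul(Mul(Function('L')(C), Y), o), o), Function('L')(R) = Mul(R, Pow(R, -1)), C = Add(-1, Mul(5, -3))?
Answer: Rational(335759, 49670) ≈ 6.7598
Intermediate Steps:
C = -16 (C = Add(-1, -15) = -16)
Function('L')(R) = 1
Function('u')(Y, o) = Add(o, Mul(Y, o)) (Function('u')(Y, o) = Add(Mul(Mul(1, Y), o), o) = Add(Mul(Y, o), o) = Add(o, Mul(Y, o)))
Mul(Add(-468953, 133194), Pow(Add(Function('u')(178, -277), Function('w')(-579, -405)), -1)) = Mul(Add(-468953, 133194), Pow(Add(Mul(-277, Add(1, 178)), -87), -1)) = Mul(-335759, Pow(Add(Mul(-277, 179), -87), -1)) = Mul(-335759, Pow(Add(-49583, -87), -1)) = Mul(-335759, Pow(-49670, -1)) = Mul(-335759, Rational(-1, 49670)) = Rational(335759, 49670)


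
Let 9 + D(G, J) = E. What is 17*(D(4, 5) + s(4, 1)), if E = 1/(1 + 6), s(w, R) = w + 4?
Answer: -102/7 ≈ -14.571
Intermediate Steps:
s(w, R) = 4 + w
E = ⅐ (E = 1/7 = ⅐ ≈ 0.14286)
D(G, J) = -62/7 (D(G, J) = -9 + ⅐ = -62/7)
17*(D(4, 5) + s(4, 1)) = 17*(-62/7 + (4 + 4)) = 17*(-62/7 + 8) = 17*(-6/7) = -102/7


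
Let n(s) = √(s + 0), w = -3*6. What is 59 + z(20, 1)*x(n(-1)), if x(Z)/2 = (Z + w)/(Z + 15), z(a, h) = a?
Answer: 1287/113 + 660*I/113 ≈ 11.389 + 5.8407*I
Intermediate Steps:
w = -18
n(s) = √s
x(Z) = 2*(-18 + Z)/(15 + Z) (x(Z) = 2*((Z - 18)/(Z + 15)) = 2*((-18 + Z)/(15 + Z)) = 2*(-18 + Z)/(15 + Z))
59 + z(20, 1)*x(n(-1)) = 59 + 20*(2*(-18 + √(-1))/(15 + √(-1))) = 59 + 20*(2*(-18 + I)/(15 + I)) = 59 + 20*(2*((15 - I)/226)*(-18 + I)) = 59 + 20*((-18 + I)*(15 - I)/113) = 59 + 20*(-18 + I)*(15 - I)/113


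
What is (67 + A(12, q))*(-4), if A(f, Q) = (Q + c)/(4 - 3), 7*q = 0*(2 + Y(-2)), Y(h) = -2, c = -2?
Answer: -260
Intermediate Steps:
q = 0 (q = (0*(2 - 2))/7 = (0*0)/7 = (⅐)*0 = 0)
A(f, Q) = -2 + Q (A(f, Q) = (Q - 2)/(4 - 3) = (-2 + Q)/1 = (-2 + Q)*1 = -2 + Q)
(67 + A(12, q))*(-4) = (67 + (-2 + 0))*(-4) = (67 - 2)*(-4) = 65*(-4) = -260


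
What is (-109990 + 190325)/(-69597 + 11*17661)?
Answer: 80335/124674 ≈ 0.64436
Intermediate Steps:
(-109990 + 190325)/(-69597 + 11*17661) = 80335/(-69597 + 194271) = 80335/124674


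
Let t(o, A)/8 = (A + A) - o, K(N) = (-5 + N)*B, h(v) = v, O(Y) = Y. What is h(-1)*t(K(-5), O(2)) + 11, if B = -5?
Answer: 379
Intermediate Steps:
K(N) = 25 - 5*N (K(N) = (-5 + N)*(-5) = 25 - 5*N)
t(o, A) = -8*o + 16*A (t(o, A) = 8*((A + A) - o) = 8*(2*A - o) = 8*(-o + 2*A) = -8*o + 16*A)
h(-1)*t(K(-5), O(2)) + 11 = -(-8*(25 - 5*(-5)) + 16*2) + 11 = -(-8*(25 + 25) + 32) + 11 = -(-8*50 + 32) + 11 = -(-400 + 32) + 11 = -1*(-368) + 11 = 368 + 11 = 379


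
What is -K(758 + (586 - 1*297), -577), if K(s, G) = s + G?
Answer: -470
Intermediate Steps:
K(s, G) = G + s
-K(758 + (586 - 1*297), -577) = -(-577 + (758 + (586 - 1*297))) = -(-577 + (758 + (586 - 297))) = -(-577 + (758 + 289)) = -(-577 + 1047) = -1*470 = -470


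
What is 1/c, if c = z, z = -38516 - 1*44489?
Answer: -1/83005 ≈ -1.2047e-5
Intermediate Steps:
z = -83005 (z = -38516 - 44489 = -83005)
c = -83005
1/c = 1/(-83005) = -1/83005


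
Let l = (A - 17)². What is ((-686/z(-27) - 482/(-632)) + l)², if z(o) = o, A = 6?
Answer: 1576669479025/72795024 ≈ 21659.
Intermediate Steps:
l = 121 (l = (6 - 17)² = (-11)² = 121)
((-686/z(-27) - 482/(-632)) + l)² = ((-686/(-27) - 482/(-632)) + 121)² = ((-686*(-1/27) - 482*(-1/632)) + 121)² = ((686/27 + 241/316) + 121)² = (223283/8532 + 121)² = (1255655/8532)² = 1576669479025/72795024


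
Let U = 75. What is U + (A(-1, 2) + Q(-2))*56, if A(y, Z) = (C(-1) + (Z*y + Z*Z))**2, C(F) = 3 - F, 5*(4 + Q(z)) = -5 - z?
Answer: 9167/5 ≈ 1833.4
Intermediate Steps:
Q(z) = -5 - z/5 (Q(z) = -4 + (-5 - z)/5 = -4 + (-1 - z/5) = -5 - z/5)
A(y, Z) = (4 + Z**2 + Z*y)**2 (A(y, Z) = ((3 - 1*(-1)) + (Z*y + Z*Z))**2 = ((3 + 1) + (Z*y + Z**2))**2 = (4 + (Z**2 + Z*y))**2 = (4 + Z**2 + Z*y)**2)
U + (A(-1, 2) + Q(-2))*56 = 75 + ((4 + 2**2 + 2*(-1))**2 + (-5 - 1/5*(-2)))*56 = 75 + ((4 + 4 - 2)**2 + (-5 + 2/5))*56 = 75 + (6**2 - 23/5)*56 = 75 + (36 - 23/5)*56 = 75 + (157/5)*56 = 75 + 8792/5 = 9167/5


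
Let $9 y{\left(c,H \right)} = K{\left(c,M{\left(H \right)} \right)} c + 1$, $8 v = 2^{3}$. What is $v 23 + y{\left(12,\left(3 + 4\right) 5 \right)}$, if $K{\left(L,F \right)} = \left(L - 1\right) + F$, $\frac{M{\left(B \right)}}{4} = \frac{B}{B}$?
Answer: $\frac{388}{9} \approx 43.111$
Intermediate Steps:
$M{\left(B \right)} = 4$ ($M{\left(B \right)} = 4 \frac{B}{B} = 4 \cdot 1 = 4$)
$K{\left(L,F \right)} = -1 + F + L$ ($K{\left(L,F \right)} = \left(-1 + L\right) + F = -1 + F + L$)
$v = 1$ ($v = \frac{2^{3}}{8} = \frac{1}{8} \cdot 8 = 1$)
$y{\left(c,H \right)} = \frac{1}{9} + \frac{c \left(3 + c\right)}{9}$ ($y{\left(c,H \right)} = \frac{\left(-1 + 4 + c\right) c + 1}{9} = \frac{\left(3 + c\right) c + 1}{9} = \frac{c \left(3 + c\right) + 1}{9} = \frac{1 + c \left(3 + c\right)}{9} = \frac{1}{9} + \frac{c \left(3 + c\right)}{9}$)
$v 23 + y{\left(12,\left(3 + 4\right) 5 \right)} = 1 \cdot 23 + \left(\frac{1}{9} + \frac{1}{9} \cdot 12 \left(3 + 12\right)\right) = 23 + \left(\frac{1}{9} + \frac{1}{9} \cdot 12 \cdot 15\right) = 23 + \left(\frac{1}{9} + 20\right) = 23 + \frac{181}{9} = \frac{388}{9}$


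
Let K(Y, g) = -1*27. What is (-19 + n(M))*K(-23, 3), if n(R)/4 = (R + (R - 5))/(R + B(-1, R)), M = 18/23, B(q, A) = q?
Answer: -5967/5 ≈ -1193.4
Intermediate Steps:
K(Y, g) = -27
M = 18/23 (M = 18*(1/23) = 18/23 ≈ 0.78261)
n(R) = 4*(-5 + 2*R)/(-1 + R) (n(R) = 4*((R + (R - 5))/(R - 1)) = 4*((R + (-5 + R))/(-1 + R)) = 4*((-5 + 2*R)/(-1 + R)) = 4*(-5 + 2*R)/(-1 + R))
(-19 + n(M))*K(-23, 3) = (-19 + 4*(-5 + 2*(18/23))/(-1 + 18/23))*(-27) = (-19 + 4*(-5 + 36/23)/(-5/23))*(-27) = (-19 + 4*(-23/5)*(-79/23))*(-27) = (-19 + 316/5)*(-27) = (221/5)*(-27) = -5967/5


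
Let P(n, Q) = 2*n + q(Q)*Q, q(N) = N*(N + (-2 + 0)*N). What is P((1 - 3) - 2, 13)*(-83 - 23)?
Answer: 233730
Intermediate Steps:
q(N) = -N² (q(N) = N*(N - 2*N) = N*(-N) = -N²)
P(n, Q) = -Q³ + 2*n (P(n, Q) = 2*n + (-Q²)*Q = 2*n - Q³ = -Q³ + 2*n)
P((1 - 3) - 2, 13)*(-83 - 23) = (-1*13³ + 2*((1 - 3) - 2))*(-83 - 23) = (-1*2197 + 2*(-2 - 2))*(-106) = (-2197 + 2*(-4))*(-106) = (-2197 - 8)*(-106) = -2205*(-106) = 233730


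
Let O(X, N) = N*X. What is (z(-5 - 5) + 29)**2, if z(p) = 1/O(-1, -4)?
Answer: 13689/16 ≈ 855.56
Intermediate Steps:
z(p) = 1/4 (z(p) = 1/(-4*(-1)) = 1/4)
(z(-5 - 5) + 29)**2 = (1/4 + 29)**2 = (117/4)**2 = 13689/16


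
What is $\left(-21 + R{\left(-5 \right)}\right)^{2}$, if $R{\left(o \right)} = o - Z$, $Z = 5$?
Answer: $961$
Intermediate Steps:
$R{\left(o \right)} = -5 + o$ ($R{\left(o \right)} = o - 5 = -5 + o$)
$\left(-21 + R{\left(-5 \right)}\right)^{2} = \left(-21 - 10\right)^{2} = \left(-31\right)^{2} = 961$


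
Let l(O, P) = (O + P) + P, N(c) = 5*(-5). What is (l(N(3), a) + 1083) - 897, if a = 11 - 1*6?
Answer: 171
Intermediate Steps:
N(c) = -25
a = 5 (a = 11 - 6 = 5)
l(O, P) = O + 2*P
(l(N(3), a) + 1083) - 897 = ((-25 + 2*5) + 1083) - 897 = ((-25 + 10) + 1083) - 897 = (-15 + 1083) - 897 = 1068 - 897 = 171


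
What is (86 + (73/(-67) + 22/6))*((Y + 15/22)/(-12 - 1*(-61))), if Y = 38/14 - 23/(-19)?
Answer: 39996686/4803029 ≈ 8.3274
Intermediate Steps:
Y = 522/133 (Y = 38*(1/14) - 23*(-1/19) = 19/7 + 23/19 = 522/133 ≈ 3.9248)
(86 + (73/(-67) + 22/6))*((Y + 15/22)/(-12 - 1*(-61))) = (86 + (73/(-67) + 22/6))*((522/133 + 15/22)/(-12 - 1*(-61))) = (86 + (73*(-1/67) + 22*(⅙)))*((522/133 + 15*(1/22))/(-12 + 61)) = (86 + (-73/67 + 11/3))*((522/133 + 15/22)/49) = (86 + 518/201)*((13479/2926)*(1/49)) = (17804/201)*(13479/143374) = 39996686/4803029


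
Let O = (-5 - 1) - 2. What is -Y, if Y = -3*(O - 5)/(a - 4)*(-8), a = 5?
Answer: 312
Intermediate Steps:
O = -8 (O = -6 - 2 = -8)
Y = -312 (Y = -3*(-8 - 5)/(5 - 4)*(-8) = -(-39)/1*(-8) = -(-39)*(-8) = -3*(-13)*(-8) = 39*(-8) = -312)
-Y = -1*(-312) = 312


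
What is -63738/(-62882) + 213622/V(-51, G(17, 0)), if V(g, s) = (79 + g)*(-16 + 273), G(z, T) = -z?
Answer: 3472909313/113124718 ≈ 30.700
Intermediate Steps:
V(g, s) = 20303 + 257*g (V(g, s) = (79 + g)*257 = 20303 + 257*g)
-63738/(-62882) + 213622/V(-51, G(17, 0)) = -63738/(-62882) + 213622/(20303 + 257*(-51)) = -63738*(-1/62882) + 213622/(20303 - 13107) = 31869/31441 + 213622/7196 = 31869/31441 + 213622*(1/7196) = 31869/31441 + 106811/3598 = 3472909313/113124718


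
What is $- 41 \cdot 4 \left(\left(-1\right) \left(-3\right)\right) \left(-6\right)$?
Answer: $2952$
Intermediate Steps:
$- 41 \cdot 4 \left(\left(-1\right) \left(-3\right)\right) \left(-6\right) = - 41 \cdot 4 \cdot 3 \left(-6\right) = - 41 \cdot 12 \left(-6\right) = \left(-41\right) \left(-72\right) = 2952$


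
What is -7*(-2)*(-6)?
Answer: -84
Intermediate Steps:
-7*(-2)*(-6) = 14*(-6) = -84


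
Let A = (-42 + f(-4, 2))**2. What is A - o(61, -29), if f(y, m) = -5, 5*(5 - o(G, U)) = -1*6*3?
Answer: 11002/5 ≈ 2200.4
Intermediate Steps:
o(G, U) = 43/5 (o(G, U) = 5 - (-1*6)*3/5 = 5 - (-6)*3/5 = 5 - 1/5*(-18) = 5 + 18/5 = 43/5)
A = 2209 (A = (-42 - 5)**2 = (-47)**2 = 2209)
A - o(61, -29) = 2209 - 1*43/5 = 2209 - 43/5 = 11002/5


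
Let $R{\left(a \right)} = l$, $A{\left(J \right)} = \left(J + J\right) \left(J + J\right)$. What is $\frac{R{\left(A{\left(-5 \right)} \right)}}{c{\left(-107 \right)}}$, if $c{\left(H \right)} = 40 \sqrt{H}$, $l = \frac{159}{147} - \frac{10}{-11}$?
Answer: $- \frac{1073 i \sqrt{107}}{2306920} \approx - 0.0048113 i$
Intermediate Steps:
$A{\left(J \right)} = 4 J^{2}$ ($A{\left(J \right)} = 2 J 2 J = 4 J^{2}$)
$l = \frac{1073}{539}$ ($l = 159 \cdot \frac{1}{147} - - \frac{10}{11} = \frac{53}{49} + \frac{10}{11} = \frac{1073}{539} \approx 1.9907$)
$R{\left(a \right)} = \frac{1073}{539}$
$\frac{R{\left(A{\left(-5 \right)} \right)}}{c{\left(-107 \right)}} = \frac{1073}{539 \cdot 40 \sqrt{-107}} = \frac{1073}{539 \cdot 40 i \sqrt{107}} = \frac{1073 \left(- \frac{i \sqrt{107}}{4280}\right)}{539} = - \frac{1073 i \sqrt{107}}{2306920}$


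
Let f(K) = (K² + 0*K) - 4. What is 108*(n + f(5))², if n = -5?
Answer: 27648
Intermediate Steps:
f(K) = -4 + K² (f(K) = (K² + 0) - 4 = K² - 4 = -4 + K²)
108*(n + f(5))² = 108*(-5 + (-4 + 5²))² = 108*(-5 + (-4 + 25))² = 108*(-5 + 21)² = 108*16² = 108*256 = 27648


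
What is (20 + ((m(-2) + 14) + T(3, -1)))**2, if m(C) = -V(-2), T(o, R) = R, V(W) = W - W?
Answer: 1089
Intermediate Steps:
V(W) = 0
m(C) = 0 (m(C) = -1*0 = 0)
(20 + ((m(-2) + 14) + T(3, -1)))**2 = (20 + ((0 + 14) - 1))**2 = (20 + (14 - 1))**2 = (20 + 13)**2 = 33**2 = 1089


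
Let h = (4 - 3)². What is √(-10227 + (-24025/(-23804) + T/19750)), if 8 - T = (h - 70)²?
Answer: I*√5650536783810165995/23506450 ≈ 101.12*I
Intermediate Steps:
h = 1 (h = 1² = 1)
T = -4753 (T = 8 - (1 - 70)² = 8 - 1*(-69)² = 8 - 1*4761 = 8 - 4761 = -4753)
√(-10227 + (-24025/(-23804) + T/19750)) = √(-10227 + (-24025/(-23804) - 4753/19750)) = √(-10227 + (-24025*(-1/23804) - 4753*1/19750)) = √(-10227 + (24025/23804 - 4753/19750)) = √(-10227 + 180676669/235064500) = √(-2403823964831/235064500) = I*√5650536783810165995/23506450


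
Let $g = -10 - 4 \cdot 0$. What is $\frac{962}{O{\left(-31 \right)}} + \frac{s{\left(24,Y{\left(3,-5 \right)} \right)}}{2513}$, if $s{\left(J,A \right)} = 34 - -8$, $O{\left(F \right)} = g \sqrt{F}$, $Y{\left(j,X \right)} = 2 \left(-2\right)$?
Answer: $\frac{6}{359} + \frac{481 i \sqrt{31}}{155} \approx 0.016713 + 17.278 i$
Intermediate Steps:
$g = -10$ ($g = -10 - 0 = -10 + 0 = -10$)
$Y{\left(j,X \right)} = -4$
$O{\left(F \right)} = - 10 \sqrt{F}$
$s{\left(J,A \right)} = 42$ ($s{\left(J,A \right)} = 34 + 8 = 42$)
$\frac{962}{O{\left(-31 \right)}} + \frac{s{\left(24,Y{\left(3,-5 \right)} \right)}}{2513} = \frac{962}{\left(-10\right) \sqrt{-31}} + \frac{42}{2513} = \frac{962}{\left(-10\right) i \sqrt{31}} + 42 \cdot \frac{1}{2513} = \frac{962}{\left(-10\right) i \sqrt{31}} + \frac{6}{359} = 962 \frac{i \sqrt{31}}{310} + \frac{6}{359} = \frac{481 i \sqrt{31}}{155} + \frac{6}{359} = \frac{6}{359} + \frac{481 i \sqrt{31}}{155}$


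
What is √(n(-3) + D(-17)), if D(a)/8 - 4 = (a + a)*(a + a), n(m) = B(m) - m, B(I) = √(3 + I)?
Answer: √9283 ≈ 96.348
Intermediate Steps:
n(m) = √(3 + m) - m
D(a) = 32 + 32*a² (D(a) = 32 + 8*((a + a)*(a + a)) = 32 + 8*((2*a)*(2*a)) = 32 + 8*(4*a²) = 32 + 32*a²)
√(n(-3) + D(-17)) = √((√(3 - 3) - 1*(-3)) + (32 + 32*(-17)²)) = √((√0 + 3) + (32 + 32*289)) = √((0 + 3) + (32 + 9248)) = √(3 + 9280) = √9283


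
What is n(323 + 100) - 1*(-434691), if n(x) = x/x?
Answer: 434692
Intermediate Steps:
n(x) = 1
n(323 + 100) - 1*(-434691) = 1 - 1*(-434691) = 1 + 434691 = 434692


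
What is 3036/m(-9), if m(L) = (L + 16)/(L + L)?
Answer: -54648/7 ≈ -7806.9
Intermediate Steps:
m(L) = (16 + L)/(2*L) (m(L) = (16 + L)/((2*L)) = (16 + L)*(1/(2*L)) = (16 + L)/(2*L))
3036/m(-9) = 3036/(((½)*(16 - 9)/(-9))) = 3036/(((½)*(-⅑)*7)) = 3036/(-7/18) = 3036*(-18/7) = -54648/7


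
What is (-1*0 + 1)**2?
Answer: 1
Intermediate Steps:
(-1*0 + 1)**2 = (0 + 1)**2 = 1**2 = 1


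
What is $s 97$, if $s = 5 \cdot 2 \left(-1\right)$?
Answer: $-970$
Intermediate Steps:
$s = -10$ ($s = 10 \left(-1\right) = -10$)
$s 97 = \left(-10\right) 97 = -970$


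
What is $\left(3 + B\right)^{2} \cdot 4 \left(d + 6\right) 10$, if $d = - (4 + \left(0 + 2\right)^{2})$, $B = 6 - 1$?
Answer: $-5120$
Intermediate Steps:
$B = 5$ ($B = 6 - 1 = 5$)
$d = -8$ ($d = - (4 + 2^{2}) = - (4 + 4) = \left(-1\right) 8 = -8$)
$\left(3 + B\right)^{2} \cdot 4 \left(d + 6\right) 10 = \left(3 + 5\right)^{2} \cdot 4 \left(-8 + 6\right) 10 = 8^{2} \cdot 4 \left(-2\right) 10 = 64 \left(-8\right) 10 = \left(-512\right) 10 = -5120$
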